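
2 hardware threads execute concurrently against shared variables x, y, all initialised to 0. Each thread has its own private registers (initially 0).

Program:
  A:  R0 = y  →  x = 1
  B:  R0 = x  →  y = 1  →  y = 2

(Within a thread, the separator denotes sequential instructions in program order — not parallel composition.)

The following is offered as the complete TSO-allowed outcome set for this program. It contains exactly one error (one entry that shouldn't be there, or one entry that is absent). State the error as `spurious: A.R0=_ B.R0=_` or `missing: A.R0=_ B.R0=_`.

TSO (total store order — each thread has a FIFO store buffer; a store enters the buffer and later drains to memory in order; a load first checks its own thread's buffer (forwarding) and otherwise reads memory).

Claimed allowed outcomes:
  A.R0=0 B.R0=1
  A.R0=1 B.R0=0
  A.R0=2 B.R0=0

outcome vector order: (A.R0,B.R0)
TSO (4): (0,0); (0,1); (1,0); (2,0)
TSO∖claimed = {(0,0)}

missing: A.R0=0 B.R0=0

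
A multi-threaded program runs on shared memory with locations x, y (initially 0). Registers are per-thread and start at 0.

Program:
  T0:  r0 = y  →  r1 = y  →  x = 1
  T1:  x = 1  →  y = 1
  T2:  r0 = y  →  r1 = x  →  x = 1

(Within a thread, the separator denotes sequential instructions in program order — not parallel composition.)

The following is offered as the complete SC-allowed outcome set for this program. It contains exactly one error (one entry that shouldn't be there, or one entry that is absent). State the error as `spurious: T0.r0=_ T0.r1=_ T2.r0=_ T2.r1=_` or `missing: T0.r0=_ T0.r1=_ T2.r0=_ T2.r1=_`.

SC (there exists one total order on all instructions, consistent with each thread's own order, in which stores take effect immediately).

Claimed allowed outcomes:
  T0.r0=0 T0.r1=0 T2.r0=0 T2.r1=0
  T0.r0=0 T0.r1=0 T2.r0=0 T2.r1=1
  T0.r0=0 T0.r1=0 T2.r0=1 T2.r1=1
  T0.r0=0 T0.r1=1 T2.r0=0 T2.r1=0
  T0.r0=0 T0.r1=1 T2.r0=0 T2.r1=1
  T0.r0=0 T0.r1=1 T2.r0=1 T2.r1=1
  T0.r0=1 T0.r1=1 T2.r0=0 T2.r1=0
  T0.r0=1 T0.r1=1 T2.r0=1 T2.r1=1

outcome vector order: (T0.r0,T0.r1,T2.r0,T2.r1)
SC: 9 outcomes — {0000 0001 0011 0100 0101 0111 1100 1101 1111}
SC∖claimed = {1101}

missing: T0.r0=1 T0.r1=1 T2.r0=0 T2.r1=1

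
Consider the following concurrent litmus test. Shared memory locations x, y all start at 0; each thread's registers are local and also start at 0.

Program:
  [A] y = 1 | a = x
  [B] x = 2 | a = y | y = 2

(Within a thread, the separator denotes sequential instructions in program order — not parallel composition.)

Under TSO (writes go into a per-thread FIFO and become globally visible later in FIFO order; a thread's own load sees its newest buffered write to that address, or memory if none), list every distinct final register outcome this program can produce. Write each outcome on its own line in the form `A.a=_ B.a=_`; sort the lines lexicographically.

outcome vector order: (A.a,B.a)
|TSO outcomes| = 4

A.a=0 B.a=0
A.a=0 B.a=1
A.a=2 B.a=0
A.a=2 B.a=1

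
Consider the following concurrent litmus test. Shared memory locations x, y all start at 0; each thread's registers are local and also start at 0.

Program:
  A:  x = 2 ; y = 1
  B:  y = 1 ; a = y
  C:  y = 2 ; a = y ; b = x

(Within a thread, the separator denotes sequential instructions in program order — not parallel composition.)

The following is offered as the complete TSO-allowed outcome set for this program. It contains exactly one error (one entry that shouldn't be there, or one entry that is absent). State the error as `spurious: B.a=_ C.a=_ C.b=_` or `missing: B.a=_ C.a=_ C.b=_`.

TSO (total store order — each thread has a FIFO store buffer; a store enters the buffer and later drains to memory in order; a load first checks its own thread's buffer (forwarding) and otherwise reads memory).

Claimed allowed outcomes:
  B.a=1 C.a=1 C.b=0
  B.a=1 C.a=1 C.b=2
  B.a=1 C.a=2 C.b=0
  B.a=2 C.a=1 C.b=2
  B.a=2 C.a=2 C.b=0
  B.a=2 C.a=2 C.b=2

missing: B.a=1 C.a=2 C.b=2

outcome vector order: (B.a,C.a,C.b)
under TSO → 1/1/0 1/1/2 1/2/0 1/2/2 2/1/2 2/2/0 2/2/2
TSO∖claimed = {1/2/2}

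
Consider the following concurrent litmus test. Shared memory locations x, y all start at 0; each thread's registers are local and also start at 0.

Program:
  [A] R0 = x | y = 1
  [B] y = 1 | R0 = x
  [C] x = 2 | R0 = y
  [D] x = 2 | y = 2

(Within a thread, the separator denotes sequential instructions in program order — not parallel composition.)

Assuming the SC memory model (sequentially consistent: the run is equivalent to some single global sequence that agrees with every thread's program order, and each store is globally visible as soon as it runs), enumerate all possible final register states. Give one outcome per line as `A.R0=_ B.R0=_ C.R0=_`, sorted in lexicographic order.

A.R0=0 B.R0=0 C.R0=1
A.R0=0 B.R0=0 C.R0=2
A.R0=0 B.R0=2 C.R0=0
A.R0=0 B.R0=2 C.R0=1
A.R0=0 B.R0=2 C.R0=2
A.R0=2 B.R0=0 C.R0=1
A.R0=2 B.R0=0 C.R0=2
A.R0=2 B.R0=2 C.R0=0
A.R0=2 B.R0=2 C.R0=1
A.R0=2 B.R0=2 C.R0=2

outcome vector order: (A.R0,B.R0,C.R0)
|SC outcomes| = 10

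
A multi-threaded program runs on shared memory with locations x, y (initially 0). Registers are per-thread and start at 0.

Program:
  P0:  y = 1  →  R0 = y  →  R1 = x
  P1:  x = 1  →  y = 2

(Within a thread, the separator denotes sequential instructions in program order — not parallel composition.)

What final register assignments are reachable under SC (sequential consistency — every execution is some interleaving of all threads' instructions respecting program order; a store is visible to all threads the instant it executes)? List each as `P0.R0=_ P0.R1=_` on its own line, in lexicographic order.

outcome vector order: (P0.R0,P0.R1)
|SC outcomes| = 3

P0.R0=1 P0.R1=0
P0.R0=1 P0.R1=1
P0.R0=2 P0.R1=1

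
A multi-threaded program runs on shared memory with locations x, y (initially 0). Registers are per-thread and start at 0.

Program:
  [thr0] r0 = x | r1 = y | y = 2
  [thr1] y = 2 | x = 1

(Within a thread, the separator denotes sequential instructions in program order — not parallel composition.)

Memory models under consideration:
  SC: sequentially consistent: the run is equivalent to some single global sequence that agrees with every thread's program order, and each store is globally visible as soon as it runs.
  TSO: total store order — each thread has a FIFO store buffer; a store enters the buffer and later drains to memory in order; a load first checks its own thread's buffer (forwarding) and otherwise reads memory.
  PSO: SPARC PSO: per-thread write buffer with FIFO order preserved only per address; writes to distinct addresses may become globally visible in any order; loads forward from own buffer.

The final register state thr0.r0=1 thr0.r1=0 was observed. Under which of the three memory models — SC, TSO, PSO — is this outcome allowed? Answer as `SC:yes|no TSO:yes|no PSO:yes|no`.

SC:no TSO:no PSO:yes

outcome vector order: (thr0.r0,thr0.r1)
[SC] allowed = {0/0; 0/2; 1/2}
[TSO] allowed = {0/0; 0/2; 1/2}
[PSO] allowed = {0/0; 0/2; 1/0; 1/2}
target 1/0 ∈ {PSO}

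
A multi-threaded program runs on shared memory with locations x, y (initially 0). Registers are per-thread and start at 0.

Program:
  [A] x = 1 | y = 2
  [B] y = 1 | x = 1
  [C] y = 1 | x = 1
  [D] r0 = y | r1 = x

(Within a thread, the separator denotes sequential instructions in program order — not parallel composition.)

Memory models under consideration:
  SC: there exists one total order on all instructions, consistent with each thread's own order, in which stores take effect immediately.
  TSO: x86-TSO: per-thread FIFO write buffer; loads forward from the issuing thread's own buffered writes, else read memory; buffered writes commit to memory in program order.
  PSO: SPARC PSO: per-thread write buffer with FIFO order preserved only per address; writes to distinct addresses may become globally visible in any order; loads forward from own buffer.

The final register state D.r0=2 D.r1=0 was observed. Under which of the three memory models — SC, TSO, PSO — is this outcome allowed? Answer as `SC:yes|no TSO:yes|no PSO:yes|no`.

SC:no TSO:no PSO:yes

outcome vector order: (D.r0,D.r1)
[SC] allowed = {00; 01; 10; 11; 21}
[TSO] allowed = {00; 01; 10; 11; 21}
[PSO] allowed = {00; 01; 10; 11; 20; 21}
target 20 ∈ {PSO}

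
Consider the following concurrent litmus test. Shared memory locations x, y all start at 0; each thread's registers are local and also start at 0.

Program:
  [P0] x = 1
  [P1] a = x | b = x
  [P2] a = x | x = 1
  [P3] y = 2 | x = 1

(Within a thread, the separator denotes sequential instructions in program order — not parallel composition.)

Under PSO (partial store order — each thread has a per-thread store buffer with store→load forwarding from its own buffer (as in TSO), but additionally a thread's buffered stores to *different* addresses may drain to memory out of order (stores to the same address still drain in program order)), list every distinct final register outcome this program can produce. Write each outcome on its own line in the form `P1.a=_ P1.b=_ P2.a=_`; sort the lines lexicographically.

outcome vector order: (P1.a,P1.b,P2.a)
|PSO outcomes| = 6

P1.a=0 P1.b=0 P2.a=0
P1.a=0 P1.b=0 P2.a=1
P1.a=0 P1.b=1 P2.a=0
P1.a=0 P1.b=1 P2.a=1
P1.a=1 P1.b=1 P2.a=0
P1.a=1 P1.b=1 P2.a=1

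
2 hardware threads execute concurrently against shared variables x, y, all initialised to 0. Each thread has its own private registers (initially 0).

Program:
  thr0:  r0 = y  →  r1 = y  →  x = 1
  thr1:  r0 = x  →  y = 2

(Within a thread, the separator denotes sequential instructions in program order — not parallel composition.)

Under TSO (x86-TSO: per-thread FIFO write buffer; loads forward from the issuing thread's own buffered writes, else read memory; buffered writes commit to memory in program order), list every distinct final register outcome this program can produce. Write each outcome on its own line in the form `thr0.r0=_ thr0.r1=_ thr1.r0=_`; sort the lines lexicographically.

thr0.r0=0 thr0.r1=0 thr1.r0=0
thr0.r0=0 thr0.r1=0 thr1.r0=1
thr0.r0=0 thr0.r1=2 thr1.r0=0
thr0.r0=2 thr0.r1=2 thr1.r0=0

outcome vector order: (thr0.r0,thr0.r1,thr1.r0)
|TSO outcomes| = 4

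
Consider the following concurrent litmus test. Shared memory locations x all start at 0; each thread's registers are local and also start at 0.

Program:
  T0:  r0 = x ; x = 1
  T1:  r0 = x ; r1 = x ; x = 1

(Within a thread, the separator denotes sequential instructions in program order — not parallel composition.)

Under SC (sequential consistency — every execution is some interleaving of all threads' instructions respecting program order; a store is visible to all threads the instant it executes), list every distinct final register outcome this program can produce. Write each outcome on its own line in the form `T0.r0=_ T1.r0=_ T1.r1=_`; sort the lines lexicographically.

outcome vector order: (T0.r0,T1.r0,T1.r1)
|SC outcomes| = 4

T0.r0=0 T1.r0=0 T1.r1=0
T0.r0=0 T1.r0=0 T1.r1=1
T0.r0=0 T1.r0=1 T1.r1=1
T0.r0=1 T1.r0=0 T1.r1=0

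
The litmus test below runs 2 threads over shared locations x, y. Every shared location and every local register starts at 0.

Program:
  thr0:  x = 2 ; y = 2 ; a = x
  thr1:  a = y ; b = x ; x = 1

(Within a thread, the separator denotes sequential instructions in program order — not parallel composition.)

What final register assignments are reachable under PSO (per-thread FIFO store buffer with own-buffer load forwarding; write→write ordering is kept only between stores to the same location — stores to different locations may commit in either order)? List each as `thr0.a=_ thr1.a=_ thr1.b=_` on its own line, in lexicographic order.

thr0.a=1 thr1.a=0 thr1.b=0
thr0.a=1 thr1.a=0 thr1.b=2
thr0.a=1 thr1.a=2 thr1.b=0
thr0.a=1 thr1.a=2 thr1.b=2
thr0.a=2 thr1.a=0 thr1.b=0
thr0.a=2 thr1.a=0 thr1.b=2
thr0.a=2 thr1.a=2 thr1.b=0
thr0.a=2 thr1.a=2 thr1.b=2

outcome vector order: (thr0.a,thr1.a,thr1.b)
|PSO outcomes| = 8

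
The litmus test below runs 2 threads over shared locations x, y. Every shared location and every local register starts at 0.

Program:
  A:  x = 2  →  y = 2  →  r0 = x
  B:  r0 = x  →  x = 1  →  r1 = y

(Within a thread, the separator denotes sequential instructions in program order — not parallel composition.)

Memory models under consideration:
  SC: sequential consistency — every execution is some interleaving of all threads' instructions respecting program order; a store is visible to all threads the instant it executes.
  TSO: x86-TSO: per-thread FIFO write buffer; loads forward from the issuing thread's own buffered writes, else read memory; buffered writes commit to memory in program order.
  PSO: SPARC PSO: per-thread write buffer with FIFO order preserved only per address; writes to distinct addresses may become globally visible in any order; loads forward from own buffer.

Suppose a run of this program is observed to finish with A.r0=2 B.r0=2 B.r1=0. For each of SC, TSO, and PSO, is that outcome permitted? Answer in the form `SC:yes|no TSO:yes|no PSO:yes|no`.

outcome vector order: (A.r0,B.r0,B.r1)
SC: 7 outcomes — {100; 102; 120; 122; 200; 202; 222}
TSO: 8 outcomes — {100; 102; 120; 122; 200; 202; 220; 222}
PSO: 8 outcomes — {100; 102; 120; 122; 200; 202; 220; 222}
target 220 ∈ {TSO,PSO}

SC:no TSO:yes PSO:yes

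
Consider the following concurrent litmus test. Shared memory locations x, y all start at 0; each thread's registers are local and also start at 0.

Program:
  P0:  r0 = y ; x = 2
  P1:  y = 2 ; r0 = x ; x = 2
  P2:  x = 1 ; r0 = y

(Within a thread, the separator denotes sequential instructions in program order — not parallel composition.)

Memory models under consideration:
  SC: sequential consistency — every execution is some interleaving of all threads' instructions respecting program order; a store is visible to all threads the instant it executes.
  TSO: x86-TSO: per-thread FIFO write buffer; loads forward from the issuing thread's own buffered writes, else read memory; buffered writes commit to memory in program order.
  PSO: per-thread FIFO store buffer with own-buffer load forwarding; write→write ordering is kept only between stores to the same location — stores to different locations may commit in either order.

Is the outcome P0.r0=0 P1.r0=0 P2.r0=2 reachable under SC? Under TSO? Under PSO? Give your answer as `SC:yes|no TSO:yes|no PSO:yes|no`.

SC:yes TSO:yes PSO:yes

outcome vector order: (P0.r0,P1.r0,P2.r0)
under SC → <0 0 2>, <0 1 0>, <0 1 2>, <0 2 0>, <0 2 2>, <2 0 2>, <2 1 0>, <2 1 2>, <2 2 0>, <2 2 2>
under TSO → <0 0 0>, <0 0 2>, <0 1 0>, <0 1 2>, <0 2 0>, <0 2 2>, <2 0 0>, <2 0 2>, <2 1 0>, <2 1 2>, <2 2 0>, <2 2 2>
under PSO → <0 0 0>, <0 0 2>, <0 1 0>, <0 1 2>, <0 2 0>, <0 2 2>, <2 0 0>, <2 0 2>, <2 1 0>, <2 1 2>, <2 2 0>, <2 2 2>
target <0 0 2> ∈ {SC,TSO,PSO}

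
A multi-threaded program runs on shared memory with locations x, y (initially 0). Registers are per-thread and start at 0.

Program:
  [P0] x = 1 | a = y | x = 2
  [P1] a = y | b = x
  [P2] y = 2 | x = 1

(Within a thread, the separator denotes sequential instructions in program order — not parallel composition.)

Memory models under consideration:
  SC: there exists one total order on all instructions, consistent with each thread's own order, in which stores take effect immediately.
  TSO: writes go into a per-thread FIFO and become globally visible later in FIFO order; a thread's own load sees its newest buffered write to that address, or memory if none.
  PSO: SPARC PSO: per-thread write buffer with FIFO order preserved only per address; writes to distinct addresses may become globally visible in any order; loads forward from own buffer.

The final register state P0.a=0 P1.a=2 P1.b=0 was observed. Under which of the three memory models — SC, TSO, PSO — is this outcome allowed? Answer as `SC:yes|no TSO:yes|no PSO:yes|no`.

SC:no TSO:yes PSO:yes

outcome vector order: (P0.a,P1.a,P1.b)
SC: 11 outcomes — {0/0/0; 0/0/1; 0/0/2; 0/2/1; 0/2/2; 2/0/0; 2/0/1; 2/0/2; 2/2/0; 2/2/1; 2/2/2}
TSO: 12 outcomes — {0/0/0; 0/0/1; 0/0/2; 0/2/0; 0/2/1; 0/2/2; 2/0/0; 2/0/1; 2/0/2; 2/2/0; 2/2/1; 2/2/2}
PSO: 12 outcomes — {0/0/0; 0/0/1; 0/0/2; 0/2/0; 0/2/1; 0/2/2; 2/0/0; 2/0/1; 2/0/2; 2/2/0; 2/2/1; 2/2/2}
target 0/2/0 ∈ {TSO,PSO}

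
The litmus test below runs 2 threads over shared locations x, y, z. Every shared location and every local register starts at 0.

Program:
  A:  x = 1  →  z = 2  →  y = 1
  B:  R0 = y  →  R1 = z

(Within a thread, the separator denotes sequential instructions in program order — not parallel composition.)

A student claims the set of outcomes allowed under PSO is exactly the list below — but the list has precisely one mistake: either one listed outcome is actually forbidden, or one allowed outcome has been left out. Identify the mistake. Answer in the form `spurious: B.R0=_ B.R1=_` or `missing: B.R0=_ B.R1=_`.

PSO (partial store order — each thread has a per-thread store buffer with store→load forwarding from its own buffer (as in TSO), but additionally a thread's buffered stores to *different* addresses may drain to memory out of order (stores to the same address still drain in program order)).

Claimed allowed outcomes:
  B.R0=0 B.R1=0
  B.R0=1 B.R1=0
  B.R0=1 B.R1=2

missing: B.R0=0 B.R1=2

outcome vector order: (B.R0,B.R1)
PSO (4): (0,0); (0,2); (1,0); (1,2)
PSO∖claimed = {(0,2)}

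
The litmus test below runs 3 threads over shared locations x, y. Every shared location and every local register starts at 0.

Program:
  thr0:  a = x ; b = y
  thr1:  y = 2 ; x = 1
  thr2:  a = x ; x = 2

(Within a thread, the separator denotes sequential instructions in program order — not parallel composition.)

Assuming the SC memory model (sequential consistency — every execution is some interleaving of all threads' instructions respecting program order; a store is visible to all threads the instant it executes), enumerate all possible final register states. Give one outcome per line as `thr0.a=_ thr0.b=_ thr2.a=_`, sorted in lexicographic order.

thr0.a=0 thr0.b=0 thr2.a=0
thr0.a=0 thr0.b=0 thr2.a=1
thr0.a=0 thr0.b=2 thr2.a=0
thr0.a=0 thr0.b=2 thr2.a=1
thr0.a=1 thr0.b=2 thr2.a=0
thr0.a=1 thr0.b=2 thr2.a=1
thr0.a=2 thr0.b=0 thr2.a=0
thr0.a=2 thr0.b=2 thr2.a=0
thr0.a=2 thr0.b=2 thr2.a=1

outcome vector order: (thr0.a,thr0.b,thr2.a)
|SC outcomes| = 9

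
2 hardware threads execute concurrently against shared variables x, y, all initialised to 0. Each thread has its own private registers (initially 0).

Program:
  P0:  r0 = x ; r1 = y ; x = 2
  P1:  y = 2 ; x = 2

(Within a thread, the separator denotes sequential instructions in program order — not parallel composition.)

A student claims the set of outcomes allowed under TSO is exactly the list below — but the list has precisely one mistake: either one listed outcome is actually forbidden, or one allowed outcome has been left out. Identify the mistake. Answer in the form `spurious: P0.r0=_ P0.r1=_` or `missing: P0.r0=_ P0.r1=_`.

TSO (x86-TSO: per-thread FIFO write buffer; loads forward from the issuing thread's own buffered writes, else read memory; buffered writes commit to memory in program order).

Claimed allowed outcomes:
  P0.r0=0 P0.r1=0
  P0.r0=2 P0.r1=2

missing: P0.r0=0 P0.r1=2

outcome vector order: (P0.r0,P0.r1)
under TSO → (0,0); (0,2); (2,2)
TSO∖claimed = {(0,2)}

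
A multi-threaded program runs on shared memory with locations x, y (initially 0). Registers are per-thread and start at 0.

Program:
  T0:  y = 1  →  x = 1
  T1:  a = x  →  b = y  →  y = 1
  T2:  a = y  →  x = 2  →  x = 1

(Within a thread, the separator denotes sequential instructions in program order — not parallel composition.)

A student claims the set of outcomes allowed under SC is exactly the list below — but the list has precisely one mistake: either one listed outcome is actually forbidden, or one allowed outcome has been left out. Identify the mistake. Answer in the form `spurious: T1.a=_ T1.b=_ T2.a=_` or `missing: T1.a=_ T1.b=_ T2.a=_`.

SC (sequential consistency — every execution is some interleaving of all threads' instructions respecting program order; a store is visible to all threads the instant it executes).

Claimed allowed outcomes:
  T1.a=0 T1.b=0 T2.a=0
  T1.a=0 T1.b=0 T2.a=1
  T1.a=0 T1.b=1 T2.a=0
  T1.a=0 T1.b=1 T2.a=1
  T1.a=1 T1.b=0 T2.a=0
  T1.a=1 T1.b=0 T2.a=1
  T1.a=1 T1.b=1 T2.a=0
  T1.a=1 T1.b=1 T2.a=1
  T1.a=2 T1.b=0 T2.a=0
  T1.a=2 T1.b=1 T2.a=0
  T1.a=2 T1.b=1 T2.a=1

spurious: T1.a=1 T1.b=0 T2.a=1

outcome vector order: (T1.a,T1.b,T2.a)
SC: 10 outcomes — {0/0/0, 0/0/1, 0/1/0, 0/1/1, 1/0/0, 1/1/0, 1/1/1, 2/0/0, 2/1/0, 2/1/1}
claimed∖SC = {1/0/1}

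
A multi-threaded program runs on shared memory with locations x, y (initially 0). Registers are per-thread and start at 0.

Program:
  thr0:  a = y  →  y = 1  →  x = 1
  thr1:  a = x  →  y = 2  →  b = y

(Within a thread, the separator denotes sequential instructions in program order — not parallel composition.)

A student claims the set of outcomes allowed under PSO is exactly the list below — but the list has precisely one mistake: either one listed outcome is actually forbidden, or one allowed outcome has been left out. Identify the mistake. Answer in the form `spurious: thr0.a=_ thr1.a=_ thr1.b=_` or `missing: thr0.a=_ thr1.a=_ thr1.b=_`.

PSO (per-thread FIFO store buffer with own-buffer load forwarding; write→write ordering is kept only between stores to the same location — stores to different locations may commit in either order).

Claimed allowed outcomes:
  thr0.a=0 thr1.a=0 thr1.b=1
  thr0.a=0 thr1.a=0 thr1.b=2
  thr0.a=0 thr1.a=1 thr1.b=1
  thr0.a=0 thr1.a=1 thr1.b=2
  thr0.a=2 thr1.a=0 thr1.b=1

missing: thr0.a=2 thr1.a=0 thr1.b=2

outcome vector order: (thr0.a,thr1.a,thr1.b)
PSO (6): 0/0/1, 0/0/2, 0/1/1, 0/1/2, 2/0/1, 2/0/2
PSO∖claimed = {2/0/2}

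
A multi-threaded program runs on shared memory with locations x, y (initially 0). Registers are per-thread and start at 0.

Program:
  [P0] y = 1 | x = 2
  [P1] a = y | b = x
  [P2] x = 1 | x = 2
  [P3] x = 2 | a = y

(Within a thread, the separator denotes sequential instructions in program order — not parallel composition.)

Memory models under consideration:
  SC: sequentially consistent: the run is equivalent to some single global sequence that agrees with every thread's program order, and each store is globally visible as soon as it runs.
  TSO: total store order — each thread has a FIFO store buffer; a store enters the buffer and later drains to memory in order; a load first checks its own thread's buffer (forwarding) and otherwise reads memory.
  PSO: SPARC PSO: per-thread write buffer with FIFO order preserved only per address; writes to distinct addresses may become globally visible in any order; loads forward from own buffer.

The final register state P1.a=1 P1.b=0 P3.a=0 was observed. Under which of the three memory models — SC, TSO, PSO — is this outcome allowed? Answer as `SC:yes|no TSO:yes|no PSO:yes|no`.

SC:no TSO:yes PSO:yes

outcome vector order: (P1.a,P1.b,P3.a)
under SC → 000; 001; 010; 011; 020; 021; 101; 110; 111; 120; 121
under TSO → 000; 001; 010; 011; 020; 021; 100; 101; 110; 111; 120; 121
under PSO → 000; 001; 010; 011; 020; 021; 100; 101; 110; 111; 120; 121
target 100 ∈ {TSO,PSO}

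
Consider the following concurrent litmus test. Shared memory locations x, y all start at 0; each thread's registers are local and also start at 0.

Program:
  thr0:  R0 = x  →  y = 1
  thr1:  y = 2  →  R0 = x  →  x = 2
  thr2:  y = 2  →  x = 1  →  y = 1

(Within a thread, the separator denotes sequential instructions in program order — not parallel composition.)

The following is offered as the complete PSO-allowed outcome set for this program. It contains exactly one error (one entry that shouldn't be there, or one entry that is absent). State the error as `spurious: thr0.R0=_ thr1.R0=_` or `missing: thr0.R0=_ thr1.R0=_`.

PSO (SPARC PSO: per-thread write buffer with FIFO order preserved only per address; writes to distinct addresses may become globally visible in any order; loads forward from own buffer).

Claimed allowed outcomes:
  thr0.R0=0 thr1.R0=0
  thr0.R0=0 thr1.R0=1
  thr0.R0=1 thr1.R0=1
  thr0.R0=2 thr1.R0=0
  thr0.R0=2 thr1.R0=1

missing: thr0.R0=1 thr1.R0=0

outcome vector order: (thr0.R0,thr1.R0)
under PSO → <0 0> <0 1> <1 0> <1 1> <2 0> <2 1>
PSO∖claimed = {<1 0>}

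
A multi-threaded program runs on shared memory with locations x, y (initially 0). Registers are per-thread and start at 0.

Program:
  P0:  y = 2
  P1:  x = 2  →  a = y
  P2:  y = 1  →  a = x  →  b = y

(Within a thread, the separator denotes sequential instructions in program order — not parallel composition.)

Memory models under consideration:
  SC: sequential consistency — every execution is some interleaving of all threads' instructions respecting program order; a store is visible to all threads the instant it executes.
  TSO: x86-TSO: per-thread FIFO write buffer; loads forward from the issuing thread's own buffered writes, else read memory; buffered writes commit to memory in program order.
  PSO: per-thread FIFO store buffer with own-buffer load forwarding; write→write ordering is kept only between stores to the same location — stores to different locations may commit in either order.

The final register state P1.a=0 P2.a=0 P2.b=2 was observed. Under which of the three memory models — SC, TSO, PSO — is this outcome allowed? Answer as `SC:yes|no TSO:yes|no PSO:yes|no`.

outcome vector order: (P1.a,P2.a,P2.b)
SC: 10 outcomes — {(0,2,1), (0,2,2), (1,0,1), (1,0,2), (1,2,1), (1,2,2), (2,0,1), (2,0,2), (2,2,1), (2,2,2)}
TSO: 12 outcomes — {(0,0,1), (0,0,2), (0,2,1), (0,2,2), (1,0,1), (1,0,2), (1,2,1), (1,2,2), (2,0,1), (2,0,2), (2,2,1), (2,2,2)}
PSO: 12 outcomes — {(0,0,1), (0,0,2), (0,2,1), (0,2,2), (1,0,1), (1,0,2), (1,2,1), (1,2,2), (2,0,1), (2,0,2), (2,2,1), (2,2,2)}
target (0,0,2) ∈ {TSO,PSO}

SC:no TSO:yes PSO:yes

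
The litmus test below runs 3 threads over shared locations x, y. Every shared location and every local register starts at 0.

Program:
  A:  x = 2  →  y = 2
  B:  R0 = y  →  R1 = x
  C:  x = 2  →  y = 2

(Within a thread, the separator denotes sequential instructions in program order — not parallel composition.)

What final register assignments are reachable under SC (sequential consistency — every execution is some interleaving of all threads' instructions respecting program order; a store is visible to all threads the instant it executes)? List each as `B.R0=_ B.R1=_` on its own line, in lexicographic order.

B.R0=0 B.R1=0
B.R0=0 B.R1=2
B.R0=2 B.R1=2

outcome vector order: (B.R0,B.R1)
|SC outcomes| = 3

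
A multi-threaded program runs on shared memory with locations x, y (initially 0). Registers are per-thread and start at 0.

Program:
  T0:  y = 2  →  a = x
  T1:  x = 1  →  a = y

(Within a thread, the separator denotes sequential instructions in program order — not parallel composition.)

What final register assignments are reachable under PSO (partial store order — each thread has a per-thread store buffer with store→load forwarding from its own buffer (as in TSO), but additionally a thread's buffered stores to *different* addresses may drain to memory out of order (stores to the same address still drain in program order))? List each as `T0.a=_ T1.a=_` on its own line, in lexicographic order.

outcome vector order: (T0.a,T1.a)
|PSO outcomes| = 4

T0.a=0 T1.a=0
T0.a=0 T1.a=2
T0.a=1 T1.a=0
T0.a=1 T1.a=2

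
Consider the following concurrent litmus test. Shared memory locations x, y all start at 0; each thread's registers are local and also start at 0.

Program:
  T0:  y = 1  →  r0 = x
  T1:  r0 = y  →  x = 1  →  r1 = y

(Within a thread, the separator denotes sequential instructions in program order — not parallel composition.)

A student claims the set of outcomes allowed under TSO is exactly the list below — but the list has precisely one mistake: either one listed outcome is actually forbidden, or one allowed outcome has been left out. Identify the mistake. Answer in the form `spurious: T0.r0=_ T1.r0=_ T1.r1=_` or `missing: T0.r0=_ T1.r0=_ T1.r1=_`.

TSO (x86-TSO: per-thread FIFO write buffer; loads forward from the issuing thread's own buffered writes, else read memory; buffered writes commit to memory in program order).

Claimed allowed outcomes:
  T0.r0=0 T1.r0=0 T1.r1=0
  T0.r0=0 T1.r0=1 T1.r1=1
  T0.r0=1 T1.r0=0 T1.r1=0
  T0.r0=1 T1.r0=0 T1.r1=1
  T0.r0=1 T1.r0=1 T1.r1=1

outcome vector order: (T0.r0,T1.r0,T1.r1)
[TSO] allowed = {000, 001, 011, 100, 101, 111}
TSO∖claimed = {001}

missing: T0.r0=0 T1.r0=0 T1.r1=1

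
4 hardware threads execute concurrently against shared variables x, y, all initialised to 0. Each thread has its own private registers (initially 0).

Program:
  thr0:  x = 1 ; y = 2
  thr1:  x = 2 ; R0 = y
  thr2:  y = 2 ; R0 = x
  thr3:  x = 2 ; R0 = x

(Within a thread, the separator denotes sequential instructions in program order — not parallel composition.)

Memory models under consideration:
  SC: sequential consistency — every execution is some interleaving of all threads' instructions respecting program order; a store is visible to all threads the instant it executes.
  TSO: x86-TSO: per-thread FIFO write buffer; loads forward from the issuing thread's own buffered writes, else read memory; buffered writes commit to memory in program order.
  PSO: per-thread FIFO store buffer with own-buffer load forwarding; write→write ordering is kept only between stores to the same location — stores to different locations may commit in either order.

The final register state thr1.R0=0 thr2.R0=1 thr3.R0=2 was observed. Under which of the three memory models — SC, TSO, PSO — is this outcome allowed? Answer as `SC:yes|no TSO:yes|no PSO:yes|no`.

SC:yes TSO:yes PSO:yes

outcome vector order: (thr1.R0,thr2.R0,thr3.R0)
SC (10): <0 1 1>; <0 1 2>; <0 2 1>; <0 2 2>; <2 0 1>; <2 0 2>; <2 1 1>; <2 1 2>; <2 2 1>; <2 2 2>
TSO (12): <0 0 1>; <0 0 2>; <0 1 1>; <0 1 2>; <0 2 1>; <0 2 2>; <2 0 1>; <2 0 2>; <2 1 1>; <2 1 2>; <2 2 1>; <2 2 2>
PSO (12): <0 0 1>; <0 0 2>; <0 1 1>; <0 1 2>; <0 2 1>; <0 2 2>; <2 0 1>; <2 0 2>; <2 1 1>; <2 1 2>; <2 2 1>; <2 2 2>
target <0 1 2> ∈ {SC,TSO,PSO}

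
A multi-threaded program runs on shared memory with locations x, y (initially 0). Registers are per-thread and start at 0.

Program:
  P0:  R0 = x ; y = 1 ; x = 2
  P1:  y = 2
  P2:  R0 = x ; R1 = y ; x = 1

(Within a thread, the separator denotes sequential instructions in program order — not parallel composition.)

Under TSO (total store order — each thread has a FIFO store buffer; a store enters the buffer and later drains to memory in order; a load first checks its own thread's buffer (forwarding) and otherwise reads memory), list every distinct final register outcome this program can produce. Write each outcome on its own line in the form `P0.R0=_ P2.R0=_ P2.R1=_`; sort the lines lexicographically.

P0.R0=0 P2.R0=0 P2.R1=0
P0.R0=0 P2.R0=0 P2.R1=1
P0.R0=0 P2.R0=0 P2.R1=2
P0.R0=0 P2.R0=2 P2.R1=1
P0.R0=0 P2.R0=2 P2.R1=2
P0.R0=1 P2.R0=0 P2.R1=0
P0.R0=1 P2.R0=0 P2.R1=2

outcome vector order: (P0.R0,P2.R0,P2.R1)
|TSO outcomes| = 7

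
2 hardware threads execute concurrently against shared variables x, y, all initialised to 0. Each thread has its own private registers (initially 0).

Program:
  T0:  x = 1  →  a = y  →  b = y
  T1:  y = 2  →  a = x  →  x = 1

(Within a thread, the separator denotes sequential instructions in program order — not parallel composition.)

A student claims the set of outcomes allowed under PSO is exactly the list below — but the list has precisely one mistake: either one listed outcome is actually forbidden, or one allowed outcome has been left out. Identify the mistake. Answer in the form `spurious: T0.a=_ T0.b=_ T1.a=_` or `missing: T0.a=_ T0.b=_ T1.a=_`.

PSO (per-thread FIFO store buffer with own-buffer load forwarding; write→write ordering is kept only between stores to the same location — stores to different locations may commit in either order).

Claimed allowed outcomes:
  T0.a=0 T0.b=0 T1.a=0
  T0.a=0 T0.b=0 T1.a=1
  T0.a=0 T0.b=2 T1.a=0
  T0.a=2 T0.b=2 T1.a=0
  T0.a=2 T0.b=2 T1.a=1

missing: T0.a=0 T0.b=2 T1.a=1

outcome vector order: (T0.a,T0.b,T1.a)
PSO: 6 outcomes — {0/0/0; 0/0/1; 0/2/0; 0/2/1; 2/2/0; 2/2/1}
PSO∖claimed = {0/2/1}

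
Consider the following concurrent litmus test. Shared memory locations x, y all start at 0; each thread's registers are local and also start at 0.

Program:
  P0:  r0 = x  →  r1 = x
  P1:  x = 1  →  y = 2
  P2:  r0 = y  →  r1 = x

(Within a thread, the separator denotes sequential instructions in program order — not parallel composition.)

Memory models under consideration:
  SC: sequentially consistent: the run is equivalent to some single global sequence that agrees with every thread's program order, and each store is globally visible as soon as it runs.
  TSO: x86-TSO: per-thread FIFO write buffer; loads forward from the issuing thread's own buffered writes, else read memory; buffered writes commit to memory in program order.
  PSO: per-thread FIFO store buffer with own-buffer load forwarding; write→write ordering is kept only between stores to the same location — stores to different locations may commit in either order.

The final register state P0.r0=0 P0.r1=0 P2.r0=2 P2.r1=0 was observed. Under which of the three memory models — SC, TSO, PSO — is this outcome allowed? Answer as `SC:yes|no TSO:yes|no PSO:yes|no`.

outcome vector order: (P0.r0,P0.r1,P2.r0,P2.r1)
under SC → (0,0,0,0) (0,0,0,1) (0,0,2,1) (0,1,0,0) (0,1,0,1) (0,1,2,1) (1,1,0,0) (1,1,0,1) (1,1,2,1)
under TSO → (0,0,0,0) (0,0,0,1) (0,0,2,1) (0,1,0,0) (0,1,0,1) (0,1,2,1) (1,1,0,0) (1,1,0,1) (1,1,2,1)
under PSO → (0,0,0,0) (0,0,0,1) (0,0,2,0) (0,0,2,1) (0,1,0,0) (0,1,0,1) (0,1,2,0) (0,1,2,1) (1,1,0,0) (1,1,0,1) (1,1,2,0) (1,1,2,1)
target (0,0,2,0) ∈ {PSO}

SC:no TSO:no PSO:yes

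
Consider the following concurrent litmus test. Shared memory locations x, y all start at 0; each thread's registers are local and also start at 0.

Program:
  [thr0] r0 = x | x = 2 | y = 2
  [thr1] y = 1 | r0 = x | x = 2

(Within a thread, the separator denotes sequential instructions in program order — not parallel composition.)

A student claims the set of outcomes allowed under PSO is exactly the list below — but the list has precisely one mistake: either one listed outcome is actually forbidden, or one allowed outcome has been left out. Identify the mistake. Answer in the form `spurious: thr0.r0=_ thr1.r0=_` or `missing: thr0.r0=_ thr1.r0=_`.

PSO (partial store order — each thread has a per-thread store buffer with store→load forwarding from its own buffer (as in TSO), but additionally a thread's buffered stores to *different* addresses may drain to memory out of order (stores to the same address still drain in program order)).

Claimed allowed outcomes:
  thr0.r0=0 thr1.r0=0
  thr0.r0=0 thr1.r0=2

outcome vector order: (thr0.r0,thr1.r0)
PSO: 3 outcomes — {<0 0>, <0 2>, <2 0>}
PSO∖claimed = {<2 0>}

missing: thr0.r0=2 thr1.r0=0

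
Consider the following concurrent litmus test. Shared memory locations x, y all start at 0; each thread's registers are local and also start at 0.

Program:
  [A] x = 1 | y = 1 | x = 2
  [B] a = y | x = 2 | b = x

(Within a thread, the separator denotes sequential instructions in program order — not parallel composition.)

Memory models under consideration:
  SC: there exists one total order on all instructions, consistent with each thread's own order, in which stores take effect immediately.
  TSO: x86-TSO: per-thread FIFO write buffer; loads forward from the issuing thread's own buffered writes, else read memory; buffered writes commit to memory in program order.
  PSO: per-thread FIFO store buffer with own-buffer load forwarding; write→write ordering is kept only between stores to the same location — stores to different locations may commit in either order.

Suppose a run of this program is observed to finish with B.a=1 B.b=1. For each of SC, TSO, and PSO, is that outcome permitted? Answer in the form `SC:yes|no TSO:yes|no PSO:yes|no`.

SC:no TSO:no PSO:yes

outcome vector order: (B.a,B.b)
under SC → (0,1), (0,2), (1,2)
under TSO → (0,1), (0,2), (1,2)
under PSO → (0,1), (0,2), (1,1), (1,2)
target (1,1) ∈ {PSO}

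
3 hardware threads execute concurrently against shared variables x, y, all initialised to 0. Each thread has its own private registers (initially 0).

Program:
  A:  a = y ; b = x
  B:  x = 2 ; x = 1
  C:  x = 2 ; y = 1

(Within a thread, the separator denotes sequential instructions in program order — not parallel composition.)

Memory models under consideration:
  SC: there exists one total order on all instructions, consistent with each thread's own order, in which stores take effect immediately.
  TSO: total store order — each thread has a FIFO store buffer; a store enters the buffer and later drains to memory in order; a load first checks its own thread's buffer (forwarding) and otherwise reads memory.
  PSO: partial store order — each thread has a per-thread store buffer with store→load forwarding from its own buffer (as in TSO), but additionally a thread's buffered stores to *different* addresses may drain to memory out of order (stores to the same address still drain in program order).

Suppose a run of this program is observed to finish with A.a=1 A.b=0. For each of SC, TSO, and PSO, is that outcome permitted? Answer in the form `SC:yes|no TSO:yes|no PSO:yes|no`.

outcome vector order: (A.a,A.b)
SC (5): 0/0 0/1 0/2 1/1 1/2
TSO (5): 0/0 0/1 0/2 1/1 1/2
PSO (6): 0/0 0/1 0/2 1/0 1/1 1/2
target 1/0 ∈ {PSO}

SC:no TSO:no PSO:yes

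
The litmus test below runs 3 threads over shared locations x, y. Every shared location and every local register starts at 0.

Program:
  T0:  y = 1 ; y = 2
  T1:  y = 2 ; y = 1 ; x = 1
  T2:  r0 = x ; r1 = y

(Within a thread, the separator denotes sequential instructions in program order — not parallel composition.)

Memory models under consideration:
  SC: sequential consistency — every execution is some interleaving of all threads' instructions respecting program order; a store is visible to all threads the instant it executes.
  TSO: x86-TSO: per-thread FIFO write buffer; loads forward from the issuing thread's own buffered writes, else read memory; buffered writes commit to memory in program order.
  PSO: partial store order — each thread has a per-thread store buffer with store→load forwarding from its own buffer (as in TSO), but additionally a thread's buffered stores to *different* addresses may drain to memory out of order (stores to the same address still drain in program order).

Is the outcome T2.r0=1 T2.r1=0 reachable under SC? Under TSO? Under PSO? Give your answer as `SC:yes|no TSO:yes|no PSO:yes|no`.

outcome vector order: (T2.r0,T2.r1)
under SC → 0/0, 0/1, 0/2, 1/1, 1/2
under TSO → 0/0, 0/1, 0/2, 1/1, 1/2
under PSO → 0/0, 0/1, 0/2, 1/0, 1/1, 1/2
target 1/0 ∈ {PSO}

SC:no TSO:no PSO:yes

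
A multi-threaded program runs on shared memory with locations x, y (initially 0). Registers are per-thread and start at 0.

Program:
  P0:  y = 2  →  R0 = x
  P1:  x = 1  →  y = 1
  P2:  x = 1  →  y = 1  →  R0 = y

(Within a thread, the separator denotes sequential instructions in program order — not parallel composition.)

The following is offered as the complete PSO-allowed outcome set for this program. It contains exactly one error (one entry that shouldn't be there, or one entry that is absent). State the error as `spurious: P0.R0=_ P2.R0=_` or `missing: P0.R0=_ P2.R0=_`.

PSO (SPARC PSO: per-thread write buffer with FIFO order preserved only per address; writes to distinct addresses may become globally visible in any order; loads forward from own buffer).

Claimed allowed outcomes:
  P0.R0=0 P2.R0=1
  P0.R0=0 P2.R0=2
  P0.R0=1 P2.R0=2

missing: P0.R0=1 P2.R0=1

outcome vector order: (P0.R0,P2.R0)
PSO: 4 outcomes — {01; 02; 11; 12}
PSO∖claimed = {11}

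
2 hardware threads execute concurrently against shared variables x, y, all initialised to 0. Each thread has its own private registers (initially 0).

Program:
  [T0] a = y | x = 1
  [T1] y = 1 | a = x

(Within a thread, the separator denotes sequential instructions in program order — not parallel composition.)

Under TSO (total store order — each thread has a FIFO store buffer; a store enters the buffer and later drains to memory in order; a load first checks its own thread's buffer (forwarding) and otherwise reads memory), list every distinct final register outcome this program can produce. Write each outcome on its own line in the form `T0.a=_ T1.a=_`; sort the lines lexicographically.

outcome vector order: (T0.a,T1.a)
|TSO outcomes| = 4

T0.a=0 T1.a=0
T0.a=0 T1.a=1
T0.a=1 T1.a=0
T0.a=1 T1.a=1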